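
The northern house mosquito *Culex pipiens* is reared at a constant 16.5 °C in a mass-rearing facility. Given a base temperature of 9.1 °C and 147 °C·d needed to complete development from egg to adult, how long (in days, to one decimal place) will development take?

Daily accumulation = 16.5 − 9.1 = 7.4 DD/day.
Duration = 147 / 7.4 = 19.865 ≈ 19.9 days.

19.9 days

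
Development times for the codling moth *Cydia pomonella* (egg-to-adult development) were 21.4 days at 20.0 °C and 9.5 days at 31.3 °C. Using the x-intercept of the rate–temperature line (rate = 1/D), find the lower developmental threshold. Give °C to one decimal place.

11.0 °C

Equal thermal constants: D₁(T₁ − T_b) = D₂(T₂ − T_b).
21.4·(20.0 − T_b) = 9.5·(31.3 − T_b)
T_b = (21.4·20.0 − 9.5·31.3) / (21.4 − 9.5) = 130.65 / 11.9 = 10.979 °C ≈ 11.0 °C.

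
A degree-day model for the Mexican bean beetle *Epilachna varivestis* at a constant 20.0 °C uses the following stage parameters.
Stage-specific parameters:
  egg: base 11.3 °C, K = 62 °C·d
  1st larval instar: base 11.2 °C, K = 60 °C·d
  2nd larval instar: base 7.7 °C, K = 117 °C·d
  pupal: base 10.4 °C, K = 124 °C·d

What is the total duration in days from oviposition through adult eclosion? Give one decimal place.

36.4 days

egg: 62 / (20.0 − 11.3) = 62 / 8.7 = 7.126 d.
1st larval instar: 60 / (20.0 − 11.2) = 60 / 8.8 = 6.818 d.
2nd larval instar: 117 / (20.0 − 7.7) = 117 / 12.3 = 9.512 d.
pupal: 124 / (20.0 − 10.4) = 124 / 9.6 = 12.917 d.
Sum = 36.373 ≈ 36.4 days.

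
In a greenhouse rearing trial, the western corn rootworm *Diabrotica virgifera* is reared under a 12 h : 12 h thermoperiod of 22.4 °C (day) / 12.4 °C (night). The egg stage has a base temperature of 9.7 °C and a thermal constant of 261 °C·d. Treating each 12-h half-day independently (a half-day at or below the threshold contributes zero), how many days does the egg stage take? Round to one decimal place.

33.9 days

Day half: max(0, 22.4 − 9.7) × 0.5 = 12.7 × 0.5 = 6.35 DD.
Night half: max(0, 12.4 − 9.7) × 0.5 = 2.7 × 0.5 = 1.35 DD.
Per 24 h: 7.70 DD/day.
Duration = 261 / 7.70 = 33.896 ≈ 33.9 days.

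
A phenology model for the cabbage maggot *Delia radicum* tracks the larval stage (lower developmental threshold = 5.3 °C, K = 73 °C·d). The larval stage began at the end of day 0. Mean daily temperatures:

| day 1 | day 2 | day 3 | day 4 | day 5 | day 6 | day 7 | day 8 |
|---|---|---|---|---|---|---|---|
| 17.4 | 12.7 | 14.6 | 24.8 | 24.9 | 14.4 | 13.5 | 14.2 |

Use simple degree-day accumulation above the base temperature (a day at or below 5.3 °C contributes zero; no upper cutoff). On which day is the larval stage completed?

day 6

Daily DD above 5.3 °C: 12.1, 7.4, 9.3, 19.5, 19.6, 9.1, 8.2, 8.9.
Cumulative: 12.1, 19.5, 28.8, 48.3, 67.9, 77.0, 85.2, 94.1.
The total first reaches 73 DD on day 6.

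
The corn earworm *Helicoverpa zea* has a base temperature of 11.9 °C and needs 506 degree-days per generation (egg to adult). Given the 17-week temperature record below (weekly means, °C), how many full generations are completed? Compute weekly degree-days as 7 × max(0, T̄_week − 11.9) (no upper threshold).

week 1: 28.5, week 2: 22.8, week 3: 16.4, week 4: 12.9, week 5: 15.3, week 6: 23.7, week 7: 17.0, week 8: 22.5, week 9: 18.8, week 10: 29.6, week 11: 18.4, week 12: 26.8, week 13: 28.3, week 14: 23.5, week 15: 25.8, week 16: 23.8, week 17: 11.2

Weekly DD (7 × max(0, T̄ − 11.9)): 116.2, 76.3, 31.5, 7.0, 23.8, 82.6, 35.7, 74.2, 48.3, 123.9, 45.5, 104.3, 114.8, 81.2, 97.3, 83.3, 0.0.
Season total = 1145.9 DD.
Complete generations = ⌊1145.9 / 506⌋ = 2.

2 generations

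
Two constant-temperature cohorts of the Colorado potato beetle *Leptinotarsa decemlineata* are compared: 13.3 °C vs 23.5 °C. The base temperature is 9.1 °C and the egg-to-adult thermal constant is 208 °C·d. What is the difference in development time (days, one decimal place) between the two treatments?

35.1 days

At 13.3 °C: 208 / (13.3 − 9.1) = 208 / 4.2 = 49.524 d.
At 23.5 °C: 208 / (23.5 − 9.1) = 208 / 14.4 = 14.444 d.
Difference = |49.524 − 14.444| = 35.079 ≈ 35.1 days.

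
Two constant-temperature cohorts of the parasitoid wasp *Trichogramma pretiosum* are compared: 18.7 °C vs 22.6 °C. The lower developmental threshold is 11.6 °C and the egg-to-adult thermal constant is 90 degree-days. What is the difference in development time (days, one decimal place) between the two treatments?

4.5 days

At 18.7 °C: 90 / (18.7 − 11.6) = 90 / 7.1 = 12.676 d.
At 22.6 °C: 90 / (22.6 − 11.6) = 90 / 11.0 = 8.182 d.
Difference = |12.676 − 8.182| = 4.494 ≈ 4.5 days.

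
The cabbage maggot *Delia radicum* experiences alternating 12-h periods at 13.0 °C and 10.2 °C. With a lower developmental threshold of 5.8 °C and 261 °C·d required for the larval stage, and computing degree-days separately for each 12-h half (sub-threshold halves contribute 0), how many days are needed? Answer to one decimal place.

Day half: max(0, 13.0 − 5.8) × 0.5 = 7.2 × 0.5 = 3.60 DD.
Night half: max(0, 10.2 − 5.8) × 0.5 = 4.4 × 0.5 = 2.20 DD.
Per 24 h: 5.80 DD/day.
Duration = 261 / 5.80 = 45.000 ≈ 45.0 days.

45.0 days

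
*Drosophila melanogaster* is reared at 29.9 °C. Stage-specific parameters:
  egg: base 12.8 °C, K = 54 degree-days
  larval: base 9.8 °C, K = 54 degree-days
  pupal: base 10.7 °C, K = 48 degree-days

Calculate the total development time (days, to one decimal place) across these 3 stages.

egg: 54 / (29.9 − 12.8) = 54 / 17.1 = 3.158 d.
larval: 54 / (29.9 − 9.8) = 54 / 20.1 = 2.687 d.
pupal: 48 / (29.9 − 10.7) = 48 / 19.2 = 2.500 d.
Sum = 8.344 ≈ 8.3 days.

8.3 days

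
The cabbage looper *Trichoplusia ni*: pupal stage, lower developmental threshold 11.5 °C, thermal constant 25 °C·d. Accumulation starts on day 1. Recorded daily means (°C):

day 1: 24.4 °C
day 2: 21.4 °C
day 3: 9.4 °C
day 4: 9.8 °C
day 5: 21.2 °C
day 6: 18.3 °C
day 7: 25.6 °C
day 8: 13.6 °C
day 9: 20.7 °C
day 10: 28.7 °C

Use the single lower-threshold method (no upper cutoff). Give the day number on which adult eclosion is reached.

day 5

Daily DD above 11.5 °C: 12.9, 9.9, 0.0, 0.0, 9.7, 6.8, 14.1, 2.1, 9.2, 17.2.
Cumulative: 12.9, 22.8, 22.8, 22.8, 32.5, 39.3, 53.4, 55.5, 64.7, 81.9.
The total first reaches 25 DD on day 5.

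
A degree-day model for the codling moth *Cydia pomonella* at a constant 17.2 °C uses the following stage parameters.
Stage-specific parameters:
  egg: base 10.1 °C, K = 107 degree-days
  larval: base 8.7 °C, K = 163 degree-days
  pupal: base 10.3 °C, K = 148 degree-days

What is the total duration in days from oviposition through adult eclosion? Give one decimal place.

55.7 days

egg: 107 / (17.2 − 10.1) = 107 / 7.1 = 15.070 d.
larval: 163 / (17.2 − 8.7) = 163 / 8.5 = 19.176 d.
pupal: 148 / (17.2 − 10.3) = 148 / 6.9 = 21.449 d.
Sum = 55.696 ≈ 55.7 days.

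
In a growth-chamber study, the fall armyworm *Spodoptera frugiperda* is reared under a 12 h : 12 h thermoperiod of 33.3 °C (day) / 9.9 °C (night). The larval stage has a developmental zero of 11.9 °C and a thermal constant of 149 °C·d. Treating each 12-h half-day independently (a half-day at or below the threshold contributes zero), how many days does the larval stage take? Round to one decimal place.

Day half: max(0, 33.3 − 11.9) × 0.5 = 21.4 × 0.5 = 10.70 DD.
Night half: max(0, 9.9 − 11.9) × 0.5 = 0.0 × 0.5 = 0.00 DD.
Per 24 h: 10.70 DD/day.
Duration = 149 / 10.70 = 13.925 ≈ 13.9 days.

13.9 days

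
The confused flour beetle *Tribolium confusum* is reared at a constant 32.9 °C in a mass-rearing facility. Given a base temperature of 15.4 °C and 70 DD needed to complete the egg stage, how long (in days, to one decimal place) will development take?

4.0 days

Daily accumulation = 32.9 − 15.4 = 17.5 DD/day.
Duration = 70 / 17.5 = 4.000 ≈ 4.0 days.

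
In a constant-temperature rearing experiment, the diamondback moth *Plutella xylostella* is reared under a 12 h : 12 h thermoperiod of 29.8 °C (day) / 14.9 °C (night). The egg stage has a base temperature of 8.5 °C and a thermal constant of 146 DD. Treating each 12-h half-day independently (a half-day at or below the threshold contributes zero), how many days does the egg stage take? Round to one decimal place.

10.5 days

Day half: max(0, 29.8 − 8.5) × 0.5 = 21.3 × 0.5 = 10.65 DD.
Night half: max(0, 14.9 − 8.5) × 0.5 = 6.4 × 0.5 = 3.20 DD.
Per 24 h: 13.85 DD/day.
Duration = 146 / 13.85 = 10.542 ≈ 10.5 days.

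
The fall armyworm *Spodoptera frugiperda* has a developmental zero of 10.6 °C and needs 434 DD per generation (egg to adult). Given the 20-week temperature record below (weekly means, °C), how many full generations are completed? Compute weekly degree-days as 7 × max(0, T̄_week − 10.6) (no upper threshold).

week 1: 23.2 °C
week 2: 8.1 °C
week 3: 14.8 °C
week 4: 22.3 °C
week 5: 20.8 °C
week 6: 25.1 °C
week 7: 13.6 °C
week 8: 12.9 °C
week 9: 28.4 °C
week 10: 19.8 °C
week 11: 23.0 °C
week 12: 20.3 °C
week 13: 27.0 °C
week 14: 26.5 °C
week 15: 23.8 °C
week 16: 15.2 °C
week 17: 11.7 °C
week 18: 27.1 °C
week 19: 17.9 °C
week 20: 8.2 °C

Weekly DD (7 × max(0, T̄ − 10.6)): 88.2, 0.0, 29.4, 81.9, 71.4, 101.5, 21.0, 16.1, 124.6, 64.4, 86.8, 67.9, 114.8, 111.3, 92.4, 32.2, 7.7, 115.5, 51.1, 0.0.
Season total = 1278.2 DD.
Complete generations = ⌊1278.2 / 434⌋ = 2.

2 generations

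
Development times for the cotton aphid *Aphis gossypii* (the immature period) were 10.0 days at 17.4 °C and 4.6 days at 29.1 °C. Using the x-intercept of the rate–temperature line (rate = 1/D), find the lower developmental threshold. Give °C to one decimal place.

Linear rate model ⇒ the product D·(T − T_b) is constant across temperatures.
10.0·(17.4 − T_b) = 4.6·(29.1 − T_b)
T_b = (10.0·17.4 − 4.6·29.1) / (10.0 − 4.6) = 40.14 / 5.4 = 7.433 °C ≈ 7.4 °C.

7.4 °C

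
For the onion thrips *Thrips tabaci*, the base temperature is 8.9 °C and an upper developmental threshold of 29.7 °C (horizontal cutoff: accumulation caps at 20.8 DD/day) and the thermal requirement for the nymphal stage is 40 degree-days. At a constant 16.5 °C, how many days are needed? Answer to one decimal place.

Daily accumulation = 16.5 − 8.9 = 7.6 DD/day.
Duration = 40 / 7.6 = 5.263 ≈ 5.3 days.

5.3 days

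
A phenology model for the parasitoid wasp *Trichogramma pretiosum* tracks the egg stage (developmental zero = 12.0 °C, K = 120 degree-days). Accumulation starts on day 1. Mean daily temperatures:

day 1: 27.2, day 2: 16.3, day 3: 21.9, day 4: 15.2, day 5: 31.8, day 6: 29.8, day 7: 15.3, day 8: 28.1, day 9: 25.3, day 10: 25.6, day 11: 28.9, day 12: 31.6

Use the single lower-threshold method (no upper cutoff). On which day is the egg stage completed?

Daily DD above 12.0 °C: 15.2, 4.3, 9.9, 3.2, 19.8, 17.8, 3.3, 16.1, 13.3, 13.6, 16.9, 19.6.
Cumulative: 15.2, 19.5, 29.4, 32.6, 52.4, 70.2, 73.5, 89.6, 102.9, 116.5, 133.4, 153.0.
The total first reaches 120 DD on day 11.

day 11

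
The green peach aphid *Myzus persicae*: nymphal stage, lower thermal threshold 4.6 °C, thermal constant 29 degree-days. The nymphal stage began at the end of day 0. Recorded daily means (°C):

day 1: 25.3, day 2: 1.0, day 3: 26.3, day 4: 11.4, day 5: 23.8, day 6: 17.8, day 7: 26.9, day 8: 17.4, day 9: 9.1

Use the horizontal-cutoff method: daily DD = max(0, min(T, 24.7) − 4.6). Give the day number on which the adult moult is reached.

Daily DD above 4.6 °C (capped at 20.1): 20.1, 0.0, 20.1, 6.8, 19.2, 13.2, 20.1, 12.8, 4.5.
Cumulative: 20.1, 20.1, 40.2, 47.0, 66.2, 79.4, 99.5, 112.3, 116.8.
The total first reaches 29 DD on day 3.

day 3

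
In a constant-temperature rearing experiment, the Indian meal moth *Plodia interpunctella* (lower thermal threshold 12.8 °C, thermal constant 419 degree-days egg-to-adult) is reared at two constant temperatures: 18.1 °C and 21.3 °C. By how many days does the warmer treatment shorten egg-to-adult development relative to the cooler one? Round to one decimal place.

29.8 days

At 18.1 °C: 419 / (18.1 − 12.8) = 419 / 5.3 = 79.057 d.
At 21.3 °C: 419 / (21.3 − 12.8) = 419 / 8.5 = 49.294 d.
Difference = |79.057 − 49.294| = 29.762 ≈ 29.8 days.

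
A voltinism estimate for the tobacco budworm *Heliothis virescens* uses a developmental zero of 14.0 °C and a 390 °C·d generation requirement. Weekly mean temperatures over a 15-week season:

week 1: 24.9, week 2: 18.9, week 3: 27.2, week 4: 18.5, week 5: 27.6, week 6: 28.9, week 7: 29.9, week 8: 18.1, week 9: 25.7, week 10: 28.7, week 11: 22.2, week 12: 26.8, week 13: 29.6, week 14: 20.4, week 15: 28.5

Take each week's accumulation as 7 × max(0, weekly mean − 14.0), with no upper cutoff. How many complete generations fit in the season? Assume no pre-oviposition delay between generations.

Weekly DD (7 × max(0, T̄ − 14.0)): 76.3, 34.3, 92.4, 31.5, 95.2, 104.3, 111.3, 28.7, 81.9, 102.9, 57.4, 89.6, 109.2, 44.8, 101.5.
Season total = 1161.3 DD.
Complete generations = ⌊1161.3 / 390⌋ = 2.

2 generations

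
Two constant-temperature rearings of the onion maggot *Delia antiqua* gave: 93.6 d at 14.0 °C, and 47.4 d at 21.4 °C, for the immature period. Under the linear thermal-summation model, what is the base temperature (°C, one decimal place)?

Under the model K = D·(T − T_b), so D₁·(T₁ − T_b) = D₂·(T₂ − T_b).
93.6·(14.0 − T_b) = 47.4·(21.4 − T_b)
T_b = (93.6·14.0 − 47.4·21.4) / (93.6 − 47.4) = 296.04 / 46.2 = 6.408 °C ≈ 6.4 °C.

6.4 °C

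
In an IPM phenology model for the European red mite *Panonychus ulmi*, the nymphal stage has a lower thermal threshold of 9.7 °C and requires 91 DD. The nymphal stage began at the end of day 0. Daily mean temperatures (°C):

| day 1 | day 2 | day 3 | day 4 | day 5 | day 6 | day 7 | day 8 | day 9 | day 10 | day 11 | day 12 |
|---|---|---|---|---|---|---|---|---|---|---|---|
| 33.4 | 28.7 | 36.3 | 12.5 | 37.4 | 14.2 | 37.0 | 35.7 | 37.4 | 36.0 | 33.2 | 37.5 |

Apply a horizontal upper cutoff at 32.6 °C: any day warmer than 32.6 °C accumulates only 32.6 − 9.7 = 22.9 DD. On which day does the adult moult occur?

Daily DD above 9.7 °C (capped at 22.9): 22.9, 19.0, 22.9, 2.8, 22.9, 4.5, 22.9, 22.9, 22.9, 22.9, 22.9, 22.9.
Cumulative: 22.9, 41.9, 64.8, 67.6, 90.5, 95.0, 117.9, 140.8, 163.7, 186.6, 209.5, 232.4.
The total first reaches 91 DD on day 6.

day 6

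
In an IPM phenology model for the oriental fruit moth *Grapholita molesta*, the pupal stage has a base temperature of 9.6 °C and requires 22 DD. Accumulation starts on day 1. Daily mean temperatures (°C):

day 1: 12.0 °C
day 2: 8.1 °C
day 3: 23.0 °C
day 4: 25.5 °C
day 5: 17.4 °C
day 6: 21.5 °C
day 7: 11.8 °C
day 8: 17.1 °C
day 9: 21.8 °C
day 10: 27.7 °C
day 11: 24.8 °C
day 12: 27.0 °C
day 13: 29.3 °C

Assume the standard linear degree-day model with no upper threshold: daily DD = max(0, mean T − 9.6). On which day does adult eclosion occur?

Daily DD above 9.6 °C: 2.4, 0.0, 13.4, 15.9, 7.8, 11.9, 2.2, 7.5, 12.2, 18.1, 15.2, 17.4, 19.7.
Cumulative: 2.4, 2.4, 15.8, 31.7, 39.5, 51.4, 53.6, 61.1, 73.3, 91.4, 106.6, 124.0, 143.7.
The total first reaches 22 DD on day 4.

day 4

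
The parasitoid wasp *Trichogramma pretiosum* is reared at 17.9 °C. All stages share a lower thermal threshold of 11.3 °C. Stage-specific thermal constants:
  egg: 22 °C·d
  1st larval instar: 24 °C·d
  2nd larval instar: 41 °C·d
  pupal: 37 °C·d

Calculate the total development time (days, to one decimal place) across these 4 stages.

18.8 days

Daily accumulation at 17.9 °C = 17.9 − 11.3 = 6.6 DD/day.
Total K = 22 + 24 + 41 + 37 = 124 DD.
Total duration = 124 / 6.6 = 18.788 ≈ 18.8 days.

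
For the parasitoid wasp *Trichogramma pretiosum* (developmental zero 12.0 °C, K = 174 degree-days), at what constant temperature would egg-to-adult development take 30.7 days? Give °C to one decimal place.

17.7 °C

Required daily accumulation = 174 / 30.7 = 5.668 DD/day.
T = T_base + 5.668 = 12.0 + 5.668 = 17.668 ≈ 17.7 °C.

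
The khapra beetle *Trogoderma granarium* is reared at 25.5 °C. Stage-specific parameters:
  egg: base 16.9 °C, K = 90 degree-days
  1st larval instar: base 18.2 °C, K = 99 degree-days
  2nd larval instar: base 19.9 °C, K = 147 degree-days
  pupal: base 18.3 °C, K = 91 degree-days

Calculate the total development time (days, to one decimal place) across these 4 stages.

62.9 days

egg: 90 / (25.5 − 16.9) = 90 / 8.6 = 10.465 d.
1st larval instar: 99 / (25.5 − 18.2) = 99 / 7.3 = 13.562 d.
2nd larval instar: 147 / (25.5 − 19.9) = 147 / 5.6 = 26.250 d.
pupal: 91 / (25.5 − 18.3) = 91 / 7.2 = 12.639 d.
Sum = 62.916 ≈ 62.9 days.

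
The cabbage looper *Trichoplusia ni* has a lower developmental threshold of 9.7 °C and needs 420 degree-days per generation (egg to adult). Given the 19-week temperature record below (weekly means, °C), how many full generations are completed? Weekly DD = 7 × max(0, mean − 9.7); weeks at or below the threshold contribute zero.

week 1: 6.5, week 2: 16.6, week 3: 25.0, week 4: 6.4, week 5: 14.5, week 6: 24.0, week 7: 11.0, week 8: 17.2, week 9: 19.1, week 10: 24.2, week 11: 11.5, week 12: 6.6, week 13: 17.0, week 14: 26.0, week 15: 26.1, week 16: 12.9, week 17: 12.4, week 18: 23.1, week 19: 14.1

2 generations

Weekly DD (7 × max(0, T̄ − 9.7)): 0.0, 48.3, 107.1, 0.0, 33.6, 100.1, 9.1, 52.5, 65.8, 101.5, 12.6, 0.0, 51.1, 114.1, 114.8, 22.4, 18.9, 93.8, 30.8.
Season total = 976.5 DD.
Complete generations = ⌊976.5 / 420⌋ = 2.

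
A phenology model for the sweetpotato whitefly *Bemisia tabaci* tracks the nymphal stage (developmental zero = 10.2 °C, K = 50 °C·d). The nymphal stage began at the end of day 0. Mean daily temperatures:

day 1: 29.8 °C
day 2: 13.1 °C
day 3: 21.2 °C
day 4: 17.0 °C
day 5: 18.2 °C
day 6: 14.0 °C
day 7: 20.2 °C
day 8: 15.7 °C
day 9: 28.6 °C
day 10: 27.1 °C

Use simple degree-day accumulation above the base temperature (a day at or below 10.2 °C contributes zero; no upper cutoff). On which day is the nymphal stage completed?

day 6

Daily DD above 10.2 °C: 19.6, 2.9, 11.0, 6.8, 8.0, 3.8, 10.0, 5.5, 18.4, 16.9.
Cumulative: 19.6, 22.5, 33.5, 40.3, 48.3, 52.1, 62.1, 67.6, 86.0, 102.9.
The total first reaches 50 DD on day 6.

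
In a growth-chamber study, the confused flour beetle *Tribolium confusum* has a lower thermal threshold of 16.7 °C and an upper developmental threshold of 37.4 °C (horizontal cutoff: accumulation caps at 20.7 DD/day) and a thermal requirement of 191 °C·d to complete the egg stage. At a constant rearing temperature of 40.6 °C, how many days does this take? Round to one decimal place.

9.2 days

Temperature 40.6 °C exceeds the upper threshold, so daily accumulation caps at 37.4 − 16.7 = 20.7 DD/day.
Duration = 191 / 20.7 = 9.227 ≈ 9.2 days.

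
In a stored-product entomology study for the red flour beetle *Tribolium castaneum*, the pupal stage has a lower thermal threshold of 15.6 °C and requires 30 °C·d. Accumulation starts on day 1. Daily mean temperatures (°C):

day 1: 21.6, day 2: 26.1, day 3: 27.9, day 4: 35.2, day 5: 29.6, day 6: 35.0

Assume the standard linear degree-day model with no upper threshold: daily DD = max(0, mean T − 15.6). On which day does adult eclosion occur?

Daily DD above 15.6 °C: 6.0, 10.5, 12.3, 19.6, 14.0, 19.4.
Cumulative: 6.0, 16.5, 28.8, 48.4, 62.4, 81.8.
The total first reaches 30 DD on day 4.

day 4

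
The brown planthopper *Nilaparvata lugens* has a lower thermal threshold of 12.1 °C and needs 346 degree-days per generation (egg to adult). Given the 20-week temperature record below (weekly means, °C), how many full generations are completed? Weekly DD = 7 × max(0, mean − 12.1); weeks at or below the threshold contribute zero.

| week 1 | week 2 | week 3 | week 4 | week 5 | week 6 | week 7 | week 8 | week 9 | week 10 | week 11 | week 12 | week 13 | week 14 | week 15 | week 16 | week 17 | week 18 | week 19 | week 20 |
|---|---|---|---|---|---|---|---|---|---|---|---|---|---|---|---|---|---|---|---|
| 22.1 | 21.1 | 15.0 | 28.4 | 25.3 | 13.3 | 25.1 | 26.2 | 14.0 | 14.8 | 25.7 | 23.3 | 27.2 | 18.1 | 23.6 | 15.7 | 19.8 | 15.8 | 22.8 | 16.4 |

3 generations

Weekly DD (7 × max(0, T̄ − 12.1)): 70.0, 63.0, 20.3, 114.1, 92.4, 8.4, 91.0, 98.7, 13.3, 18.9, 95.2, 78.4, 105.7, 42.0, 80.5, 25.2, 53.9, 25.9, 74.9, 30.1.
Season total = 1201.9 DD.
Complete generations = ⌊1201.9 / 346⌋ = 3.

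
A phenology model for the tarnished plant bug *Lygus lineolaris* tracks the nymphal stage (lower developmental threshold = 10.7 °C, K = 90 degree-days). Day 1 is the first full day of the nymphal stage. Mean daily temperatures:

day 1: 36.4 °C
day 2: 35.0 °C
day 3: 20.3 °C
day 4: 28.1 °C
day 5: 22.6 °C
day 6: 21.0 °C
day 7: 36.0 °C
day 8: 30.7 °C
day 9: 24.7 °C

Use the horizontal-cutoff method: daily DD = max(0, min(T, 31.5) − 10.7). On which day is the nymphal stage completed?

day 6

Daily DD above 10.7 °C (capped at 20.8): 20.8, 20.8, 9.6, 17.4, 11.9, 10.3, 20.8, 20.0, 14.0.
Cumulative: 20.8, 41.6, 51.2, 68.6, 80.5, 90.8, 111.6, 131.6, 145.6.
The total first reaches 90 DD on day 6.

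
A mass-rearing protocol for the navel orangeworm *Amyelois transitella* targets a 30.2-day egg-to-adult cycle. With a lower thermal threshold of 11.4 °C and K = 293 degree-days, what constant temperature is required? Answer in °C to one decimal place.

Required daily accumulation = 293 / 30.2 = 9.702 DD/day.
T = T_base + 9.702 = 11.4 + 9.702 = 21.102 ≈ 21.1 °C.

21.1 °C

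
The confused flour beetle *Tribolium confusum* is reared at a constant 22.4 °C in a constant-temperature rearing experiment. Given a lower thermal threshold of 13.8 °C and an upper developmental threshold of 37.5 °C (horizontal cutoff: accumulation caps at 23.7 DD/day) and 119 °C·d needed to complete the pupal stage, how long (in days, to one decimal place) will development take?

13.8 days

Daily accumulation = 22.4 − 13.8 = 8.6 DD/day.
Duration = 119 / 8.6 = 13.837 ≈ 13.8 days.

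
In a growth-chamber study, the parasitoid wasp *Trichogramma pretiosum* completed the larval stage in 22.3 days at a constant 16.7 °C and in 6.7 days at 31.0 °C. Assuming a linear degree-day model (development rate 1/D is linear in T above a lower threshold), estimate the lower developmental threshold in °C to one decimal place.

Linear rate model ⇒ the product D·(T − T_b) is constant across temperatures.
22.3·(16.7 − T_b) = 6.7·(31.0 − T_b)
T_b = (22.3·16.7 − 6.7·31.0) / (22.3 − 6.7) = 164.71 / 15.6 = 10.558 °C ≈ 10.6 °C.

10.6 °C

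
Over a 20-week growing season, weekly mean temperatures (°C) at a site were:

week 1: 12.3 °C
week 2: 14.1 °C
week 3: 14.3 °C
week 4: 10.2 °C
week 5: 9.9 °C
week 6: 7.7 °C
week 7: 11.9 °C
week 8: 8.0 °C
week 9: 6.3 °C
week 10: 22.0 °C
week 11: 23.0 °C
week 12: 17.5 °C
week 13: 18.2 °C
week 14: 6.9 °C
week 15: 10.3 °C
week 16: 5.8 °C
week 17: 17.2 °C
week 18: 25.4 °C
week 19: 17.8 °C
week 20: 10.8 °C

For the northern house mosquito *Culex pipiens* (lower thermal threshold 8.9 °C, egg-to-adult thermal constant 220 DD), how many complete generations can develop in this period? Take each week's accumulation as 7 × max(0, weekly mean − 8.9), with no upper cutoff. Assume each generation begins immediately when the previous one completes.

3 generations

Weekly DD (7 × max(0, T̄ − 8.9)): 23.8, 36.4, 37.8, 9.1, 7.0, 0.0, 21.0, 0.0, 0.0, 91.7, 98.7, 60.2, 65.1, 0.0, 9.8, 0.0, 58.1, 115.5, 62.3, 13.3.
Season total = 709.8 DD.
Complete generations = ⌊709.8 / 220⌋ = 3.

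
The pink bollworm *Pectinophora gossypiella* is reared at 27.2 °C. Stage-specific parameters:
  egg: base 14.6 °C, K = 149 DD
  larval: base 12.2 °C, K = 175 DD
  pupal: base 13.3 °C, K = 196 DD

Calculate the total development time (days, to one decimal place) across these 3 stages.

37.6 days

egg: 149 / (27.2 − 14.6) = 149 / 12.6 = 11.825 d.
larval: 175 / (27.2 − 12.2) = 175 / 15.0 = 11.667 d.
pupal: 196 / (27.2 − 13.3) = 196 / 13.9 = 14.101 d.
Sum = 37.593 ≈ 37.6 days.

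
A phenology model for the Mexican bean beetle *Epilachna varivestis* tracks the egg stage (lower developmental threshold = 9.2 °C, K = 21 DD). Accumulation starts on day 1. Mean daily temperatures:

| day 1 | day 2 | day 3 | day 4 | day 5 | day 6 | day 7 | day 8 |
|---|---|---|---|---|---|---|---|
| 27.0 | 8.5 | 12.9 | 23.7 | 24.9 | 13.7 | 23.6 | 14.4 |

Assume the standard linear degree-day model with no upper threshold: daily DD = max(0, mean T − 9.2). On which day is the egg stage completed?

day 3

Daily DD above 9.2 °C: 17.8, 0.0, 3.7, 14.5, 15.7, 4.5, 14.4, 5.2.
Cumulative: 17.8, 17.8, 21.5, 36.0, 51.7, 56.2, 70.6, 75.8.
The total first reaches 21 DD on day 3.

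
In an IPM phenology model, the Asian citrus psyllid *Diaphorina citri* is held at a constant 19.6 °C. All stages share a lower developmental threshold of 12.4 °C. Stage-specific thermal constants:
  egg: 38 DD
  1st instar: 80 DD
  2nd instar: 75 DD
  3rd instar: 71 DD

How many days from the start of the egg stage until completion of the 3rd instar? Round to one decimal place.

Daily accumulation at 19.6 °C = 19.6 − 12.4 = 7.2 DD/day.
Total K = 38 + 80 + 75 + 71 = 264 DD.
Total duration = 264 / 7.2 = 36.667 ≈ 36.7 days.

36.7 days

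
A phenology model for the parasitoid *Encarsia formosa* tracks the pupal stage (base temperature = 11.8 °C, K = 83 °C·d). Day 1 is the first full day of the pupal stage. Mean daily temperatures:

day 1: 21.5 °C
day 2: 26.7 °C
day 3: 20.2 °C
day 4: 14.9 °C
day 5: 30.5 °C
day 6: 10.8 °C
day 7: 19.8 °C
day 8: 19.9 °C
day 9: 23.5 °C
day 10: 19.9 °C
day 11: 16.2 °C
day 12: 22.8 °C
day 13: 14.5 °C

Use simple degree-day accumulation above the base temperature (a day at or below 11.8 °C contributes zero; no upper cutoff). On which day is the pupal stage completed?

day 10

Daily DD above 11.8 °C: 9.7, 14.9, 8.4, 3.1, 18.7, 0.0, 8.0, 8.1, 11.7, 8.1, 4.4, 11.0, 2.7.
Cumulative: 9.7, 24.6, 33.0, 36.1, 54.8, 54.8, 62.8, 70.9, 82.6, 90.7, 95.1, 106.1, 108.8.
The total first reaches 83 DD on day 10.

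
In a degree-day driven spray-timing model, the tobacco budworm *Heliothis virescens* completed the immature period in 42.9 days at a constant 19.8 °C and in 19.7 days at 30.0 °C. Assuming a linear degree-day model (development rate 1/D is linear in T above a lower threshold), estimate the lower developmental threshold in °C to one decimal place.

11.1 °C

Under the model K = D·(T − T_b), so D₁·(T₁ − T_b) = D₂·(T₂ − T_b).
42.9·(19.8 − T_b) = 19.7·(30.0 − T_b)
T_b = (42.9·19.8 − 19.7·30.0) / (42.9 − 19.7) = 258.42 / 23.2 = 11.139 °C ≈ 11.1 °C.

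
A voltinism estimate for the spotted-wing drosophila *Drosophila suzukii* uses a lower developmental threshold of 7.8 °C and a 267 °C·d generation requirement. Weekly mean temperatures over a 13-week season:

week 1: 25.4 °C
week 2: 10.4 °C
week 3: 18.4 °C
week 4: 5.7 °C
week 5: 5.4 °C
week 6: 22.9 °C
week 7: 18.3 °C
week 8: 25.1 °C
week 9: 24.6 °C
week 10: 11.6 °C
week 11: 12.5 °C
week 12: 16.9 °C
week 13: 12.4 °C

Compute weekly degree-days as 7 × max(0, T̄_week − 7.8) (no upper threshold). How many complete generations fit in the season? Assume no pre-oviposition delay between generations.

2 generations

Weekly DD (7 × max(0, T̄ − 7.8)): 123.2, 18.2, 74.2, 0.0, 0.0, 105.7, 73.5, 121.1, 117.6, 26.6, 32.9, 63.7, 32.2.
Season total = 788.9 DD.
Complete generations = ⌊788.9 / 267⌋ = 2.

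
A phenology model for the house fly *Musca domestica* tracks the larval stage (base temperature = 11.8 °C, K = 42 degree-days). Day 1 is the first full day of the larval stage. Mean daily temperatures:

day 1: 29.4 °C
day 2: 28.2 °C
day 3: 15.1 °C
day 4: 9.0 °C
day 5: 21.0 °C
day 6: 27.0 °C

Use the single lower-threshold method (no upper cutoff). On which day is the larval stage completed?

day 5

Daily DD above 11.8 °C: 17.6, 16.4, 3.3, 0.0, 9.2, 15.2.
Cumulative: 17.6, 34.0, 37.3, 37.3, 46.5, 61.7.
The total first reaches 42 DD on day 5.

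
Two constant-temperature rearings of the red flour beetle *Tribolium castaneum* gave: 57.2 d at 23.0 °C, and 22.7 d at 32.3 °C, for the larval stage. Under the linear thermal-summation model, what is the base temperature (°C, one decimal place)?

Equal thermal constants: D₁(T₁ − T_b) = D₂(T₂ − T_b).
57.2·(23.0 − T_b) = 22.7·(32.3 − T_b)
T_b = (57.2·23.0 − 22.7·32.3) / (57.2 − 22.7) = 582.39 / 34.5 = 16.881 °C ≈ 16.9 °C.

16.9 °C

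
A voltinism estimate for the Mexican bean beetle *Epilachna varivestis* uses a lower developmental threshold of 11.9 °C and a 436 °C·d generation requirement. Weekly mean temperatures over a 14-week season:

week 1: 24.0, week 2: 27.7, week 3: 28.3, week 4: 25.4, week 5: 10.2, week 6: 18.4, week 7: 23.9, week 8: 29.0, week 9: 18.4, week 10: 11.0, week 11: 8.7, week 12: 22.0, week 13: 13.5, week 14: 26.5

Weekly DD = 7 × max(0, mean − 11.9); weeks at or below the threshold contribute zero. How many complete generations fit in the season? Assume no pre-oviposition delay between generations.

2 generations

Weekly DD (7 × max(0, T̄ − 11.9)): 84.7, 110.6, 114.8, 94.5, 0.0, 45.5, 84.0, 119.7, 45.5, 0.0, 0.0, 70.7, 11.2, 102.2.
Season total = 883.4 DD.
Complete generations = ⌊883.4 / 436⌋ = 2.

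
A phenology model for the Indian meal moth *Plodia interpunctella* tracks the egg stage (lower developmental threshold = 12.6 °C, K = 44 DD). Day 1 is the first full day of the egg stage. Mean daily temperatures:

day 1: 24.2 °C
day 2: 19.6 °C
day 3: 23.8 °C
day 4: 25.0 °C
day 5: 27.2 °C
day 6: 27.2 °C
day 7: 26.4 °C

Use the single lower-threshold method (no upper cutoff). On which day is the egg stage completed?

day 5

Daily DD above 12.6 °C: 11.6, 7.0, 11.2, 12.4, 14.6, 14.6, 13.8.
Cumulative: 11.6, 18.6, 29.8, 42.2, 56.8, 71.4, 85.2.
The total first reaches 44 DD on day 5.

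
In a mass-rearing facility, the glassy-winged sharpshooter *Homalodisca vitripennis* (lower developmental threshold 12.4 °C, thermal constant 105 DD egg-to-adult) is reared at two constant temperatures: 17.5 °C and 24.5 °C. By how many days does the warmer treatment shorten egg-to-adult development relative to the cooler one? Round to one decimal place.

11.9 days

At 17.5 °C: 105 / (17.5 − 12.4) = 105 / 5.1 = 20.588 d.
At 24.5 °C: 105 / (24.5 − 12.4) = 105 / 12.1 = 8.678 d.
Difference = |20.588 − 8.678| = 11.911 ≈ 11.9 days.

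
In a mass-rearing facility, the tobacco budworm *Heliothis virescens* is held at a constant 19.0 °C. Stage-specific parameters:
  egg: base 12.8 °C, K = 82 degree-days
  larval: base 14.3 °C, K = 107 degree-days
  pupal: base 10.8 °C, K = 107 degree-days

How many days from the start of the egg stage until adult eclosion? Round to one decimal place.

49.0 days

egg: 82 / (19.0 − 12.8) = 82 / 6.2 = 13.226 d.
larval: 107 / (19.0 − 14.3) = 107 / 4.7 = 22.766 d.
pupal: 107 / (19.0 − 10.8) = 107 / 8.2 = 13.049 d.
Sum = 49.041 ≈ 49.0 days.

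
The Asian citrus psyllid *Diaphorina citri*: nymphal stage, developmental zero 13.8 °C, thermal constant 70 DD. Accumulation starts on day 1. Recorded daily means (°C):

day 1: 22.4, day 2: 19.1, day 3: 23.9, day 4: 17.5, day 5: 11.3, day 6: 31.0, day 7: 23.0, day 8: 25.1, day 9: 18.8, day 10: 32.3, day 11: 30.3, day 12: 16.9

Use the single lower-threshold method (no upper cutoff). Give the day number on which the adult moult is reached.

Daily DD above 13.8 °C: 8.6, 5.3, 10.1, 3.7, 0.0, 17.2, 9.2, 11.3, 5.0, 18.5, 16.5, 3.1.
Cumulative: 8.6, 13.9, 24.0, 27.7, 27.7, 44.9, 54.1, 65.4, 70.4, 88.9, 105.4, 108.5.
The total first reaches 70 DD on day 9.

day 9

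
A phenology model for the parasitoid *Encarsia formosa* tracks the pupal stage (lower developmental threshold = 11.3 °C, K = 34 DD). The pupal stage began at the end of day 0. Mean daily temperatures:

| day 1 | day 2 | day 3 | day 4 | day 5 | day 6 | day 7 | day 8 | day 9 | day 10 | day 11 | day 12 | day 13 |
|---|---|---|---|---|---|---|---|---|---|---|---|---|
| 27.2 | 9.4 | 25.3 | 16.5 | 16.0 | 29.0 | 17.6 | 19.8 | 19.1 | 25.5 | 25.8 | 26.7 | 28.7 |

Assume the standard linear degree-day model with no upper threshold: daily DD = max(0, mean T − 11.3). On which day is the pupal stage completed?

Daily DD above 11.3 °C: 15.9, 0.0, 14.0, 5.2, 4.7, 17.7, 6.3, 8.5, 7.8, 14.2, 14.5, 15.4, 17.4.
Cumulative: 15.9, 15.9, 29.9, 35.1, 39.8, 57.5, 63.8, 72.3, 80.1, 94.3, 108.8, 124.2, 141.6.
The total first reaches 34 DD on day 4.

day 4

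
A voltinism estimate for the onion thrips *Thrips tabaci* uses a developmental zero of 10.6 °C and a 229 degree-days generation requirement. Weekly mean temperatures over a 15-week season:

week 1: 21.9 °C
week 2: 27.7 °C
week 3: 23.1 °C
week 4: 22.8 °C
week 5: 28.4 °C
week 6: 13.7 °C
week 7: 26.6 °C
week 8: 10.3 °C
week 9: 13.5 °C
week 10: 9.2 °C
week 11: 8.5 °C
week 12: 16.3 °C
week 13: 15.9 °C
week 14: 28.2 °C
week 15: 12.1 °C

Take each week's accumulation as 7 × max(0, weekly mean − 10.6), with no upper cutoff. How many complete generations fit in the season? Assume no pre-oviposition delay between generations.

3 generations

Weekly DD (7 × max(0, T̄ − 10.6)): 79.1, 119.7, 87.5, 85.4, 124.6, 21.7, 112.0, 0.0, 20.3, 0.0, 0.0, 39.9, 37.1, 123.2, 10.5.
Season total = 861.0 DD.
Complete generations = ⌊861.0 / 229⌋ = 3.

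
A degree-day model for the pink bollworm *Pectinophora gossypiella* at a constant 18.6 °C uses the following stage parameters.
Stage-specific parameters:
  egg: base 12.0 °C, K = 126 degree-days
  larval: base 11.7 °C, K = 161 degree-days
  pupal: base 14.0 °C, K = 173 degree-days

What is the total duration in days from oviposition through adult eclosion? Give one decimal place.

egg: 126 / (18.6 − 12.0) = 126 / 6.6 = 19.091 d.
larval: 161 / (18.6 − 11.7) = 161 / 6.9 = 23.333 d.
pupal: 173 / (18.6 − 14.0) = 173 / 4.6 = 37.609 d.
Sum = 80.033 ≈ 80.0 days.

80.0 days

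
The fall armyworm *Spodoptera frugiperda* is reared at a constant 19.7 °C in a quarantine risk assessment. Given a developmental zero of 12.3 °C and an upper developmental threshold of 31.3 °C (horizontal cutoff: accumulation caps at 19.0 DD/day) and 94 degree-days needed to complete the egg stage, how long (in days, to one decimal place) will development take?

Daily accumulation = 19.7 − 12.3 = 7.4 DD/day.
Duration = 94 / 7.4 = 12.703 ≈ 12.7 days.

12.7 days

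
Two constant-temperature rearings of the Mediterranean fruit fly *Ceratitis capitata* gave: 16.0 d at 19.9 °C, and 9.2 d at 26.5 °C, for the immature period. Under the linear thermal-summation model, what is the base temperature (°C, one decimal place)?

11.0 °C

Under the model K = D·(T − T_b), so D₁·(T₁ − T_b) = D₂·(T₂ − T_b).
16.0·(19.9 − T_b) = 9.2·(26.5 − T_b)
T_b = (16.0·19.9 − 9.2·26.5) / (16.0 − 9.2) = 74.60 / 6.8 = 10.971 °C ≈ 11.0 °C.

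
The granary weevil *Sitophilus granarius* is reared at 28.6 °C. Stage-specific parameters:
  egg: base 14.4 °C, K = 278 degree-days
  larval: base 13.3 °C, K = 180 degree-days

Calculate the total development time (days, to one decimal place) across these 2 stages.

egg: 278 / (28.6 − 14.4) = 278 / 14.2 = 19.577 d.
larval: 180 / (28.6 − 13.3) = 180 / 15.3 = 11.765 d.
Sum = 31.342 ≈ 31.3 days.

31.3 days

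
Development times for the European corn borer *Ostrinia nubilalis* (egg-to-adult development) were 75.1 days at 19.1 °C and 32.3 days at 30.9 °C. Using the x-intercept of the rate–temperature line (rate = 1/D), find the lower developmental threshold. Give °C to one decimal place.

10.2 °C

Equal thermal constants: D₁(T₁ − T_b) = D₂(T₂ − T_b).
75.1·(19.1 − T_b) = 32.3·(30.9 − T_b)
T_b = (75.1·19.1 − 32.3·30.9) / (75.1 − 32.3) = 436.34 / 42.8 = 10.195 °C ≈ 10.2 °C.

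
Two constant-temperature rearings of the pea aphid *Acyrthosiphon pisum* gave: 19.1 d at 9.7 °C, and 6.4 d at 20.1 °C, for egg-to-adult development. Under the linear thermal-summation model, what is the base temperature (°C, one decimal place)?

Linear rate model ⇒ the product D·(T − T_b) is constant across temperatures.
19.1·(9.7 − T_b) = 6.4·(20.1 − T_b)
T_b = (19.1·9.7 − 6.4·20.1) / (19.1 − 6.4) = 56.63 / 12.7 = 4.459 °C ≈ 4.5 °C.

4.5 °C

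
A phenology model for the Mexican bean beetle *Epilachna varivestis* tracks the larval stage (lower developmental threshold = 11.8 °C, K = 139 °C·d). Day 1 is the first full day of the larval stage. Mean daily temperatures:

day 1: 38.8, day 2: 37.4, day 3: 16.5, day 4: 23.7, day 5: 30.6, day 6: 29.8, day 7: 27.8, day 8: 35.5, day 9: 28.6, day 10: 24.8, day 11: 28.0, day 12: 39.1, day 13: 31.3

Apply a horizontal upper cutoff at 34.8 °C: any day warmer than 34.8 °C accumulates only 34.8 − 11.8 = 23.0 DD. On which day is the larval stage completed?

Daily DD above 11.8 °C (capped at 23.0): 23.0, 23.0, 4.7, 11.9, 18.8, 18.0, 16.0, 23.0, 16.8, 13.0, 16.2, 23.0, 19.5.
Cumulative: 23.0, 46.0, 50.7, 62.6, 81.4, 99.4, 115.4, 138.4, 155.2, 168.2, 184.4, 207.4, 226.9.
The total first reaches 139 DD on day 9.

day 9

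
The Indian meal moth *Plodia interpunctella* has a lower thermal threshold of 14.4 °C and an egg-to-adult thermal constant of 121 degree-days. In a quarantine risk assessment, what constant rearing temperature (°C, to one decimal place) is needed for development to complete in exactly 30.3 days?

18.4 °C

Required daily accumulation = 121 / 30.3 = 3.993 DD/day.
T = T_base + 3.993 = 14.4 + 3.993 = 18.393 ≈ 18.4 °C.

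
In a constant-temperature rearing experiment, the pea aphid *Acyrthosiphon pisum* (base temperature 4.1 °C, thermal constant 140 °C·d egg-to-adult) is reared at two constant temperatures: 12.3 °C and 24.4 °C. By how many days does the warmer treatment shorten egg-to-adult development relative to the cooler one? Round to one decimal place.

10.2 days

At 12.3 °C: 140 / (12.3 − 4.1) = 140 / 8.2 = 17.073 d.
At 24.4 °C: 140 / (24.4 − 4.1) = 140 / 20.3 = 6.897 d.
Difference = |17.073 − 6.897| = 10.177 ≈ 10.2 days.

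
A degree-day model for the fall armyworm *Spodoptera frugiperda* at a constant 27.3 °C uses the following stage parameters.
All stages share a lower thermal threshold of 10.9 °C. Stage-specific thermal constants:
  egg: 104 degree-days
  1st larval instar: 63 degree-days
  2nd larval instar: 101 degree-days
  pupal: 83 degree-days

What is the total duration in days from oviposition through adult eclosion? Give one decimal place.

21.4 days

Daily accumulation at 27.3 °C = 27.3 − 10.9 = 16.4 DD/day.
Total K = 104 + 63 + 101 + 83 = 351 DD.
Total duration = 351 / 16.4 = 21.402 ≈ 21.4 days.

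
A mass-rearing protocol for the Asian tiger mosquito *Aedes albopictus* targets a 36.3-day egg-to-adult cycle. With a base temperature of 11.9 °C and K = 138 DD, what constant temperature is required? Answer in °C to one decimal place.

15.7 °C

Required daily accumulation = 138 / 36.3 = 3.802 DD/day.
T = T_base + 3.802 = 11.9 + 3.802 = 15.702 ≈ 15.7 °C.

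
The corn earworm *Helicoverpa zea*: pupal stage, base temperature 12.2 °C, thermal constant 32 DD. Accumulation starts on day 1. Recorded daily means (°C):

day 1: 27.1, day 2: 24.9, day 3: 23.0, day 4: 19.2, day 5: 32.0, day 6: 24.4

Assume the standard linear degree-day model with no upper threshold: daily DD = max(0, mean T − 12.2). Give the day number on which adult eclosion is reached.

Daily DD above 12.2 °C: 14.9, 12.7, 10.8, 7.0, 19.8, 12.2.
Cumulative: 14.9, 27.6, 38.4, 45.4, 65.2, 77.4.
The total first reaches 32 DD on day 3.

day 3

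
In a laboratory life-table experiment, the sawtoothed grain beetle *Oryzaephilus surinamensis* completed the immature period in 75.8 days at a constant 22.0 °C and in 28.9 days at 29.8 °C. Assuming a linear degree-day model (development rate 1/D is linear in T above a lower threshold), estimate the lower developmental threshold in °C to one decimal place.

Linear rate model ⇒ the product D·(T − T_b) is constant across temperatures.
75.8·(22.0 − T_b) = 28.9·(29.8 − T_b)
T_b = (75.8·22.0 − 28.9·29.8) / (75.8 − 28.9) = 806.38 / 46.9 = 17.194 °C ≈ 17.2 °C.

17.2 °C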